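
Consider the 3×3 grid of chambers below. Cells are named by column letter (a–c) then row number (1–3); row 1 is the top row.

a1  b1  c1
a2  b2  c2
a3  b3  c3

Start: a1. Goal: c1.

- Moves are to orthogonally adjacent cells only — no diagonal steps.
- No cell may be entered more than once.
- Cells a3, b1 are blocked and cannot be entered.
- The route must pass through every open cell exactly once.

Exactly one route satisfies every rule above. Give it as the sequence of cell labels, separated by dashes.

a1 - a2 - b2 - b3 - c3 - c2 - c1

Need to visit all 7 open cells exactly once, starting at a1 and ending at c1.
Cell a2 has only two open neighbours (a1 and b2), so the path must pass straight through it: one of those is the cell it's entered from and the other is where it exits.
Route from a1: down 1 to a2, right 1 to b2, down 1 to b3, right 1 to c3, up 2 to c1 — 6 moves in all.
Check: all 7 open cells covered.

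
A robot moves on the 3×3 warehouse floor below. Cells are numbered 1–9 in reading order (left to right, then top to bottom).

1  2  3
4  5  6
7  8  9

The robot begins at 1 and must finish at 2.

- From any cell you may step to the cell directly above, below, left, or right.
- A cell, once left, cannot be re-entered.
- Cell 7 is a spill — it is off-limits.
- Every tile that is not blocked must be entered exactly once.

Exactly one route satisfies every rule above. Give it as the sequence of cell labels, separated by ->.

Need to visit all 8 open cells exactly once, starting at 1 and ending at 2.
Cell 9 has only two open neighbours (6 and 8), so the path must pass straight through it: one of those is the cell it's entered from and the other is where it exits.
Route from 1: down 1 to 4, right 1 to 5, down 1 to 8, right 1 to 9, up 2 to 3, left 1 to 2 — 7 moves in all.
Check: all 8 open cells covered.

1 -> 4 -> 5 -> 8 -> 9 -> 6 -> 3 -> 2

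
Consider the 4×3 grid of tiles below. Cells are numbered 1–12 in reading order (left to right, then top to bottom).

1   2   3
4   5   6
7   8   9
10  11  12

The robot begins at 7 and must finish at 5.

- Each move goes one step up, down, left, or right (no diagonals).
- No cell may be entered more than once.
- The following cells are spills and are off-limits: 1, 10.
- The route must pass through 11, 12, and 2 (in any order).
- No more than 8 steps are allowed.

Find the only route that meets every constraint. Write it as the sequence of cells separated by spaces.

7 8 11 12 9 6 3 2 5

The 8-move cap with required stops at 11, 12, 2 leaves no slack for detours.
Route from 7: right 1 to 8, down 1 to 11, right 1 to 12, up 3 to 3, left 1 to 2, down 1 to 5 — 8 moves in all.
Check: all required cells visited; 8 ≤ 8 moves.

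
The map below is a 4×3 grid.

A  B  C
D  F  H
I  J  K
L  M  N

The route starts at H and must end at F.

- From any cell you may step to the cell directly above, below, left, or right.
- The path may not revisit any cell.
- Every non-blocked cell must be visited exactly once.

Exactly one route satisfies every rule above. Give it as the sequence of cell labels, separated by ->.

H -> C -> B -> A -> D -> I -> L -> M -> N -> K -> J -> F

Need to visit all 12 open cells exactly once, starting at H and ending at F.
Cell A has only two open neighbours (D and B), so the path must pass straight through it: one of those is the cell it's entered from and the other is where it exits.
Route from H: up to C, 2× left (reaching A), 3× down (reaching L), 2× right (reaching N), up to K, left to J, up to F — 11 moves in all.
Check: all 12 open cells covered.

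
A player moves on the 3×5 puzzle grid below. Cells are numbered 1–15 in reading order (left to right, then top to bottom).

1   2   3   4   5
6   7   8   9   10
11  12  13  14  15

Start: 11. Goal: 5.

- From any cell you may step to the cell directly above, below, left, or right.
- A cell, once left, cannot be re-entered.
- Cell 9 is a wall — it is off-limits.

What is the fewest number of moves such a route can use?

The Manhattan distance from 11 to 5 is |3−1| + |1−5| = 6, so at least 6 moves are needed.
A route of 6 moves achieves this: 11 → 6 → 1 → 2 → 3 → 4 → 5.
Since 6 matches the lower bound, it is optimal.

6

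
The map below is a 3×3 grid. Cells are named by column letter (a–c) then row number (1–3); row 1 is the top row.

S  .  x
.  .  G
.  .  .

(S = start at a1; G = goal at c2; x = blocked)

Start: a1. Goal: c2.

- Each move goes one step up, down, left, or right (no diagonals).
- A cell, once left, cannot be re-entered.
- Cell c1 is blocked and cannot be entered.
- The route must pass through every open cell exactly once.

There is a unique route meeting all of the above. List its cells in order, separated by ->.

Need to visit all 8 open cells exactly once, starting at a1 and ending at c2.
Cell c3 has only two open neighbours (c2 and b3), so the path must pass straight through it: one of those is the cell it's entered from and the other is where it exits.
Route from a1: right to b1, down to b2, left to a2, down to a3, 2× right (reaching c3), up to c2 — 7 moves in all.
Check: all 8 open cells covered.

a1 -> b1 -> b2 -> a2 -> a3 -> b3 -> c3 -> c2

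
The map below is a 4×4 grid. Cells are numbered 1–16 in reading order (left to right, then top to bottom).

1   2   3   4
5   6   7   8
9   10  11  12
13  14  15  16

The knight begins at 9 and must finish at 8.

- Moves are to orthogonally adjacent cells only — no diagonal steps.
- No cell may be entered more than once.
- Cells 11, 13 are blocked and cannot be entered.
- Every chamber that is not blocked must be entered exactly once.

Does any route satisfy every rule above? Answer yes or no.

Colour the cells like a checkerboard: each orthogonal step flips colour, so a Hamiltonian route alternates colours. Here there are 7 cells of one colour and 7 of the other, with start on the same colour as the goal — the counts and endpoints can't be arranged into an alternating sequence of length 14, so no Hamiltonian route exists.

no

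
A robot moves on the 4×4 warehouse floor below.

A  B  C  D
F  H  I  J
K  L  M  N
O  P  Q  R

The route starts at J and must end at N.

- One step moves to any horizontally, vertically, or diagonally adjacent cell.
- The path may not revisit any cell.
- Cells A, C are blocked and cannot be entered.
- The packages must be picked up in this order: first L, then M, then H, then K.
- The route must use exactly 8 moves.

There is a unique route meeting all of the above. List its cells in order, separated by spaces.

The waypoints must appear in the order L, M, H, K, with no cell reused.
Route from J: left 1 to I, down-left 1 to L, right 1 to M, up-left 1 to H, down-left 1 to K, down-right 1 to P, right 1 to Q, up-right 1 to N — 8 moves in all.
Check: order respected (L at step 2, M at step 3, H at step 4, K at step 5); 8 moves as required.

J I L M H K P Q N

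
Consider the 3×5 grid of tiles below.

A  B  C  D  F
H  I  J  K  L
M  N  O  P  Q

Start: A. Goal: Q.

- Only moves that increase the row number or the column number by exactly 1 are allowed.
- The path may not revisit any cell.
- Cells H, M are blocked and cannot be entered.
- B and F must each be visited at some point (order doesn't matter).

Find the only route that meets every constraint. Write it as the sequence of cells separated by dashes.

A - B - C - D - F - L - Q

Moves only go right or down, so the column and row indices never decrease.
Route from A: right 4 to F, down 2 to Q — 6 moves in all.
Check: all required cells visited.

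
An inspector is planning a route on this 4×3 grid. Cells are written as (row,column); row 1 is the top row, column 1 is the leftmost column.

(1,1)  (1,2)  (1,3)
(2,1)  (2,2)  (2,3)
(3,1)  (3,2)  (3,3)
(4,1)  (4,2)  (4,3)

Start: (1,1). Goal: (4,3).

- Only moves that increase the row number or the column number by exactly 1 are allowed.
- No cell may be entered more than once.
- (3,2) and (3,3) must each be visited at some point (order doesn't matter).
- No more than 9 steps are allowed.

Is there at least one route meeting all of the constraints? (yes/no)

yes

One route that works: (1,1) → (2,1) → (3,1) → (3,2) → (3,3) → (4,3).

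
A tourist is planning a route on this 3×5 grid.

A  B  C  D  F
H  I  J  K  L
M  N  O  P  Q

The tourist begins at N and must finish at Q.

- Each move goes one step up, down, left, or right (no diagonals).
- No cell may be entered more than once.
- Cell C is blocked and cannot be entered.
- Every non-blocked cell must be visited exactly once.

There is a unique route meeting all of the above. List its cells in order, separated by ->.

N -> M -> H -> A -> B -> I -> J -> O -> P -> K -> D -> F -> L -> Q

Need to visit all 14 open cells exactly once, starting at N and ending at Q.
Cell B has only two open neighbours (I and A), so the path must pass straight through it: one of those is the cell it's entered from and the other is where it exits.
Route from N: left 1 to M, up 2 to A, right 1 to B, down 1 to I, right 1 to J, down 1 to O, right 1 to P, up 2 to D, right 1 to F, down 2 to Q — 13 moves in all.
Check: all 14 open cells covered.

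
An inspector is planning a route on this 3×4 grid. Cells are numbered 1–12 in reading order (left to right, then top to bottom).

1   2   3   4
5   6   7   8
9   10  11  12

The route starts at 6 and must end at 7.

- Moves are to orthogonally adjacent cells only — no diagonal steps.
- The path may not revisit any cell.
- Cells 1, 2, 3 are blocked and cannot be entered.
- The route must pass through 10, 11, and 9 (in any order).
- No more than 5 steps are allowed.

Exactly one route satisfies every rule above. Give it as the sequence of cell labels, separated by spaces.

The budget equals the shortest possible length, so every move has to be on a shortest route through the required cells.
Route from 6: left to 5, down to 9, 2× right (reaching 11), up to 7 — 5 moves in all.
Check: all required cells visited; 5 ≤ 5 moves.

6 5 9 10 11 7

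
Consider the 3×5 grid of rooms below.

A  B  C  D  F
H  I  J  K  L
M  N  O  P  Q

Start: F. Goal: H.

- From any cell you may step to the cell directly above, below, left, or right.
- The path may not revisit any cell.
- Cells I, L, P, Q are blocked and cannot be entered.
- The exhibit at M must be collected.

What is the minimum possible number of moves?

Any route passes through M somewhere between F and H. Summing Manhattan distances along the two legs (F → M → H) gives a lower bound of 6 + 1 = 7 moves.
A route of 7 moves achieves this: F → D → K → J → O → N → M → H.
Since 7 matches the lower bound, it is optimal.

7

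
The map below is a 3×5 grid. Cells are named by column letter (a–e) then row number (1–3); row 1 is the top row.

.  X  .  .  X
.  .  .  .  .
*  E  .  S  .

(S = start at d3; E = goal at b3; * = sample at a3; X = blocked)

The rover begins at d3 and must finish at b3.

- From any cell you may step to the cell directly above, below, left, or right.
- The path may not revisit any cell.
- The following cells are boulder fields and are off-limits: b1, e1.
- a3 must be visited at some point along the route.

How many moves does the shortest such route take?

Any route passes through a3 somewhere between d3 and b3. Summing Manhattan distances along the two legs (d3 → a3 → b3) gives a lower bound of 3 + 1 = 4 moves.
The shortest route satisfying every rule uses 6 moves: d3 → d2 → c2 → b2 → a2 → a3 → b3.
The bound of 4 isn't tight here; checking systematically, no route of length 4 through 5 satisfies every constraint, so 6 is the minimum.

6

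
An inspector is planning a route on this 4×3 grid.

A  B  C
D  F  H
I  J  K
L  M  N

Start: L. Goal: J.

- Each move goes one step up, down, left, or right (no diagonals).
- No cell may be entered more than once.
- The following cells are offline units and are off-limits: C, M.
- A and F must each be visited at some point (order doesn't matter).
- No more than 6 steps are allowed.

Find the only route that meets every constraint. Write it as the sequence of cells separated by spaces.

Any route must reach A and F and still end at J within 6 moves, so the order of the required stops is forced.
Route from L: 3× up (reaching A), right to B, 2× down (reaching J) — 6 moves in all.
Check: all required cells visited; 6 ≤ 6 moves.

L I D A B F J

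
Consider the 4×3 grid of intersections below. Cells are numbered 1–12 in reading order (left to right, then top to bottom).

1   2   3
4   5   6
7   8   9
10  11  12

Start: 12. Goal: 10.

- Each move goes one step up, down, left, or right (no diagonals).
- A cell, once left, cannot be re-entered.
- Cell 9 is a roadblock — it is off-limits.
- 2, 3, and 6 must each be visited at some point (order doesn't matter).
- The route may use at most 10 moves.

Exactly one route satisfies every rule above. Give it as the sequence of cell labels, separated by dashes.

12 - 11 - 8 - 5 - 6 - 3 - 2 - 1 - 4 - 7 - 10

The budget equals the shortest possible length, so every move has to be on a shortest route through the required cells.
Route from 12: left to 11, 2× up (reaching 5), right to 6, up to 3, 2× left (reaching 1), 3× down (reaching 10) — 10 moves in all.
Check: all required cells visited; 10 ≤ 10 moves.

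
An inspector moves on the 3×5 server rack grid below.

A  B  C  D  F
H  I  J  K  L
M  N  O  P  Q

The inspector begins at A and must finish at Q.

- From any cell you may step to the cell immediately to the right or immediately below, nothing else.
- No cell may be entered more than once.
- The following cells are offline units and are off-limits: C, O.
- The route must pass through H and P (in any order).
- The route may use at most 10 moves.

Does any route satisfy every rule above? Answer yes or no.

One route that works: A → H → I → J → K → P → Q.

yes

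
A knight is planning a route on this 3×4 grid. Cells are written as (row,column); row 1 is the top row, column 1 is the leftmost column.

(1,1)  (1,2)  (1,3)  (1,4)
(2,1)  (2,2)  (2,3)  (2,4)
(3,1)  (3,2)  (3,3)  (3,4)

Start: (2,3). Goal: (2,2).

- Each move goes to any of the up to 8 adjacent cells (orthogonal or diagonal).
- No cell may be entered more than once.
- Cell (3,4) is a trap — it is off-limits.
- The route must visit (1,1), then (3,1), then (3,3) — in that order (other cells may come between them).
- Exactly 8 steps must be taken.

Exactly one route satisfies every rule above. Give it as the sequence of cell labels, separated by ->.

(2,3) -> (1,3) -> (1,2) -> (1,1) -> (2,1) -> (3,1) -> (3,2) -> (3,3) -> (2,2)

The waypoints must appear in the order (1,1), (3,1), (3,3), with no cell reused.
Route from (2,3): up 1 to (1,3), left 2 to (1,1), down 2 to (3,1), right 2 to (3,3), up-left 1 to (2,2) — 8 moves in all.
Check: order respected ((1,1) at step 3, (3,1) at step 5, (3,3) at step 7); 8 moves as required.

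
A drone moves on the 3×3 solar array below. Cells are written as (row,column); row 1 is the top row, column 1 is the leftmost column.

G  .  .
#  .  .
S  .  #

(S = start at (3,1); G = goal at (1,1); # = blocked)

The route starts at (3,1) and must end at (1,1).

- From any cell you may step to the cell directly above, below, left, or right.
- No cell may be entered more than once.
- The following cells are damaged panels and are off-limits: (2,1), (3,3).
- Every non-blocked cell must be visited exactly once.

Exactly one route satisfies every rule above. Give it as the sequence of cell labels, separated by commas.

Need to visit all 7 open cells exactly once, starting at (3,1) and ending at (1,1).
Cell (2,3) has only two open neighbours ((1,3) and (2,2)), so the path must pass straight through it: one of those is the cell it's entered from and the other is where it exits.
Route from (3,1): right 1 to (3,2), up 1 to (2,2), right 1 to (2,3), up 1 to (1,3), left 2 to (1,1) — 6 moves in all.
Check: all 7 open cells covered.

(3,1), (3,2), (2,2), (2,3), (1,3), (1,2), (1,1)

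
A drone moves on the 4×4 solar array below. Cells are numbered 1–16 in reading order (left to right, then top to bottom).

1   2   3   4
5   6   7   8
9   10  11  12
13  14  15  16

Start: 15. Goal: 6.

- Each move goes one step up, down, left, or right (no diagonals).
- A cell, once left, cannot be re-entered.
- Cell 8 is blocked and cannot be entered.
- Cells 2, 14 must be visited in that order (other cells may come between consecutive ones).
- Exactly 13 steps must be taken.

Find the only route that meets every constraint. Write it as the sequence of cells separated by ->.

15 -> 16 -> 12 -> 11 -> 7 -> 3 -> 2 -> 1 -> 5 -> 9 -> 13 -> 14 -> 10 -> 6

The waypoints must appear in the order 2, 14, with no cell reused.
Route from 15: right 1 to 16, up 1 to 12, left 1 to 11, up 2 to 3, left 2 to 1, down 3 to 13, right 1 to 14, up 2 to 6 — 13 moves in all.
Check: order respected (2 at step 6, 14 at step 11); 13 moves as required.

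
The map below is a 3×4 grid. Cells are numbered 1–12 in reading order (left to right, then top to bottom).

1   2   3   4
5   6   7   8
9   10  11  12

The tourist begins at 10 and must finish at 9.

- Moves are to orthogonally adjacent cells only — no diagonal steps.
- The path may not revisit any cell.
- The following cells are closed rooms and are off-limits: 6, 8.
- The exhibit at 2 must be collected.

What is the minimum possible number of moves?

Any route passes through 2 somewhere between 10 and 9. Summing Manhattan distances along the two legs (10 → 2 → 9) gives a lower bound of 2 + 3 = 5 moves.
That bound ignores the blocked cells. Measuring each leg by the fewest moves that actually steer around them (10→2: 4; 2→9: 3) raises the lower bound to 7.
A route of 7 moves exists: 10 → 11 → 7 → 3 → 2 → 1 → 5 → 9.
Since 7 matches that lower bound, it is optimal.

7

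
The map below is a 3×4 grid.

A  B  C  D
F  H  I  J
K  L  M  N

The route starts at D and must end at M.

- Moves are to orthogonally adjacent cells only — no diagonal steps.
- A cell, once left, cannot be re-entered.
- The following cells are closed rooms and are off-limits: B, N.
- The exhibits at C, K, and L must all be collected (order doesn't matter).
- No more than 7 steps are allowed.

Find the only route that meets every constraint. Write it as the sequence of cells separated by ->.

D -> C -> I -> H -> F -> K -> L -> M

The budget equals the shortest possible length, so every move has to be on a shortest route through the required cells.
Route from D: left to C, down to I, 2× left (reaching F), down to K, 2× right (reaching M) — 7 moves in all.
Check: all required cells visited; 7 ≤ 7 moves.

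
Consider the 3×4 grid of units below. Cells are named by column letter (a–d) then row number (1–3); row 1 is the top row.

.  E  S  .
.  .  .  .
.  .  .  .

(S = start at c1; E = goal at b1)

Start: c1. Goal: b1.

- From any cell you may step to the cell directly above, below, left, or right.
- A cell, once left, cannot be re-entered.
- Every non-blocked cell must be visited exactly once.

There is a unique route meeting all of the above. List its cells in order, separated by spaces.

Need to visit all 12 open cells exactly once, starting at c1 and ending at b1.
Route from c1: right to d1, 2× down (reaching d3), left to c3, up to c2, left to b2, down to b3, left to a3, 2× up (reaching a1), right to b1 — 11 moves in all.
Check: all 12 open cells covered.

c1 d1 d2 d3 c3 c2 b2 b3 a3 a2 a1 b1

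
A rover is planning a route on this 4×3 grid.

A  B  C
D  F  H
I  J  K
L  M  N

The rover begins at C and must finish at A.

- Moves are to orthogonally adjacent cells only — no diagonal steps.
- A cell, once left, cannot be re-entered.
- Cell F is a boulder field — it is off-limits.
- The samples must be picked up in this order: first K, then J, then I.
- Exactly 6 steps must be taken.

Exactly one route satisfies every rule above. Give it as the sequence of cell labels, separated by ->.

The waypoints must appear in the order K, J, I, with no cell reused.
Route from C: down 2 to K, left 2 to I, up 2 to A — 6 moves in all.
Check: order respected (K at step 2, J at step 3, I at step 4); 6 moves as required.

C -> H -> K -> J -> I -> D -> A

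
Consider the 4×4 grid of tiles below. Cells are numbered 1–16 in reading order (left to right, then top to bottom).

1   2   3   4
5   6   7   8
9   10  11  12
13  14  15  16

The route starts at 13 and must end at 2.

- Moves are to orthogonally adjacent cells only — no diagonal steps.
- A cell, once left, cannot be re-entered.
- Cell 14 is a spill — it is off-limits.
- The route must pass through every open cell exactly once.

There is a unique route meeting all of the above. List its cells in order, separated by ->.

13 -> 9 -> 10 -> 11 -> 15 -> 16 -> 12 -> 8 -> 4 -> 3 -> 7 -> 6 -> 5 -> 1 -> 2

Need to visit all 15 open cells exactly once, starting at 13 and ending at 2.
Route from 13: up to 9, 2× right (reaching 11), down to 15, right to 16, 3× up (reaching 4), left to 3, down to 7, 2× left (reaching 5), up to 1, right to 2 — 14 moves in all.
Check: all 15 open cells covered.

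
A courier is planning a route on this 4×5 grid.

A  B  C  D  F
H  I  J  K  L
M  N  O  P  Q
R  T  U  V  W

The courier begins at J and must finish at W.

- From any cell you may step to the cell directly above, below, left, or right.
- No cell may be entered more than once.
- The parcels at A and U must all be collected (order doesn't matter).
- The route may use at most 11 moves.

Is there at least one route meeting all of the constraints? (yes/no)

yes

One route that works: J → C → B → A → H → M → R → T → U → V → W.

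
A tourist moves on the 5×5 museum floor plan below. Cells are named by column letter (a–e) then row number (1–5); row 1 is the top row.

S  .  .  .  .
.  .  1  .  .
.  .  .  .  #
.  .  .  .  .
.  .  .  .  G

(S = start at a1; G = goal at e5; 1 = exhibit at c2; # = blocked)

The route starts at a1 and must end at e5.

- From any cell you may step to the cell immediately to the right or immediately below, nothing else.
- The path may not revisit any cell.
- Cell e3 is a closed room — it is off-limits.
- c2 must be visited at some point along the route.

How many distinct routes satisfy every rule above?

21

A right/down-only route from a1 to e5 makes exactly 4 down-moves and 4 right-moves in some order.
With no other constraints that would be C(8,4) = 70 routes.
Split at c2 and multiply the segment counts (each segment already excludes blocked cells): a1→c2: 3; c2→e5: 7; product = 21.
That gives 21 routes.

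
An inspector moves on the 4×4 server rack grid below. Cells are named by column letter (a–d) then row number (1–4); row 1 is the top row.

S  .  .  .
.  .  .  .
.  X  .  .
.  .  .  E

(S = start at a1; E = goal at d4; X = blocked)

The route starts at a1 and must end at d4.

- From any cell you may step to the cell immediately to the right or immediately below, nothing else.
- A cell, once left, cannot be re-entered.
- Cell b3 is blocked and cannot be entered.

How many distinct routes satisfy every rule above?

11

A right/down-only route from a1 to d4 makes exactly 3 down-moves and 3 right-moves in some order.
With no other constraints that would be C(6,3) = 20 routes.
Subtract routes through each blocked cell (inclusion–exclusion for overlaps): − through b3: 9 → 11.
That gives 11 routes.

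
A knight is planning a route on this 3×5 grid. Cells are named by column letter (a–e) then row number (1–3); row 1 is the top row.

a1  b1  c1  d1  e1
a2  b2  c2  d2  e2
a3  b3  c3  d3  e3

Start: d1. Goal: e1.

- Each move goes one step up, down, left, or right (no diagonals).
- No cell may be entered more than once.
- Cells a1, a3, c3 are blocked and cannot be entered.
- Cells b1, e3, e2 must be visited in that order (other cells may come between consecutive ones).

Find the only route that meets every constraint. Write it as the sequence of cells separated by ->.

The waypoints must appear in the order b1, e3, e2, with no cell reused.
Route from d1: 2× left (reaching b1), down to b2, 2× right (reaching d2), down to d3, right to e3, 2× up (reaching e1) — 9 moves in all.
Check: order respected (b1 at step 2, e3 at step 7, e2 at step 8).

d1 -> c1 -> b1 -> b2 -> c2 -> d2 -> d3 -> e3 -> e2 -> e1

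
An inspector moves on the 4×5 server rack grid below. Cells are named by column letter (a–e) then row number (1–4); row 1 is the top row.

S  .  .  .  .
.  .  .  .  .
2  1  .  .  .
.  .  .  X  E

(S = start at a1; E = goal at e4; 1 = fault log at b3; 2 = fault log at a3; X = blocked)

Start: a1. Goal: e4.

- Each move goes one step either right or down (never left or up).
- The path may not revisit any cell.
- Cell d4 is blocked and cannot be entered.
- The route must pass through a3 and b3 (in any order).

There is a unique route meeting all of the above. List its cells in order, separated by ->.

Moves only go right or down, so the column and row indices never decrease.
Route from a1: 2× down (reaching a3), 4× right (reaching e3), down to e4 — 7 moves in all.
Check: all required cells visited.

a1 -> a2 -> a3 -> b3 -> c3 -> d3 -> e3 -> e4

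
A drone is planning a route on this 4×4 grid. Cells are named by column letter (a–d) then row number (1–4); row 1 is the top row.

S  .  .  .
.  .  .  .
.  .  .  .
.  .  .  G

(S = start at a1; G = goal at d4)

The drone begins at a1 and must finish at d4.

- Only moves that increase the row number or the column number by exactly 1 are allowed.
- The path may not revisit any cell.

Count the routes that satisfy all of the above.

20

A right/down-only route from a1 to d4 makes exactly 3 down-moves and 3 right-moves in some order.
With no other constraints that would be C(6,3) = 20 routes.
That gives 20 routes.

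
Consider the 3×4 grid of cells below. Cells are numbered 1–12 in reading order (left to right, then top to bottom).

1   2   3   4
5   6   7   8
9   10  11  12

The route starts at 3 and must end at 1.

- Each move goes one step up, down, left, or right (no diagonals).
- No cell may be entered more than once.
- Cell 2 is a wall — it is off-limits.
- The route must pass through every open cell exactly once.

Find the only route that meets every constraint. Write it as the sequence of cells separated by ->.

Need to visit all 11 open cells exactly once, starting at 3 and ending at 1.
Cell 9 has only two open neighbours (5 and 10), so the path must pass straight through it: one of those is the cell it's entered from and the other is where it exits.
Route from 3: right to 4, 2× down (reaching 12), left to 11, up to 7, left to 6, down to 10, left to 9, 2× up (reaching 1) — 10 moves in all.
Check: all 11 open cells covered.

3 -> 4 -> 8 -> 12 -> 11 -> 7 -> 6 -> 10 -> 9 -> 5 -> 1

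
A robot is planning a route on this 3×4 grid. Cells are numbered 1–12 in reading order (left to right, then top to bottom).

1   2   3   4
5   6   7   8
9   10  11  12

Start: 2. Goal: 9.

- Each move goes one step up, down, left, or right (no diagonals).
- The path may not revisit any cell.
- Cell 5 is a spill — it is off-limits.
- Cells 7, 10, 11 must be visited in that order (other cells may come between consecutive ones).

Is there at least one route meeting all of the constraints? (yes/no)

no

Ignoring the required order, 7 revisit-free routes from 2 to 9 pass through all of 7, 10, and 11; the waypoint orders that occur are 7 → 11 → 10 (6); 11 → 7 → 10 (1) — never 7 → 10 → 11.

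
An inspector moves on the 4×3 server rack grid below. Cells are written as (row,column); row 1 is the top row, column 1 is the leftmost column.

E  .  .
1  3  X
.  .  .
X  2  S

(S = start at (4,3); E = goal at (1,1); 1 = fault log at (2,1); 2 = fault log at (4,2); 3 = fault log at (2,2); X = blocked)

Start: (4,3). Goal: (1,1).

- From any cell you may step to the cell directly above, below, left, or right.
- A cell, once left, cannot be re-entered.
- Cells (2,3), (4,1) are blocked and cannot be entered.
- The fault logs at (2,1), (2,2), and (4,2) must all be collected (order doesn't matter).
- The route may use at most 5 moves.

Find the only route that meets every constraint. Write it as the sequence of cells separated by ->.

(4,3) -> (4,2) -> (3,2) -> (2,2) -> (2,1) -> (1,1)

The 5-move cap with required stops at (2,1), (2,2), (4,2) leaves no slack for detours.
Route from (4,3): left 1 to (4,2), up 2 to (2,2), left 1 to (2,1), up 1 to (1,1) — 5 moves in all.
Check: all required cells visited; 5 ≤ 5 moves.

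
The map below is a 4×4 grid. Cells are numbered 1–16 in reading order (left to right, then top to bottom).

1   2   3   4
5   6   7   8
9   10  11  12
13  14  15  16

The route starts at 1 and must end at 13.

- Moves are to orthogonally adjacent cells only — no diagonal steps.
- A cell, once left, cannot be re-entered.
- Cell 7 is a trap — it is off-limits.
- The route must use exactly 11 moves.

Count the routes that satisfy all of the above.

Need simple routes of exactly 11 moves from 1 to 13 (Manhattan distance 3, so 4 moves are spent on a detour and 4 undoing it).
Branch systematically from the start, pruning whenever the remaining move budget drops below the Manhattan distance to 13 or differs from it in parity. Grouping the completions by first move — via 5: 4; via 2: 6 — and summing: 4 + 6 = 10.
That gives 10 routes.

10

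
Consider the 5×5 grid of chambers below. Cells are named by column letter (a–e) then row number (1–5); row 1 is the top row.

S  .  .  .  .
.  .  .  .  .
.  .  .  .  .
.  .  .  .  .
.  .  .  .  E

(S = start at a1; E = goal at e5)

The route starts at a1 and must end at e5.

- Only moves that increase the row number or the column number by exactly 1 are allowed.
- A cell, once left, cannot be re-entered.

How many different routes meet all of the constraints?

70

A right/down-only route from a1 to e5 makes exactly 4 down-moves and 4 right-moves in some order.
With no other constraints that would be C(8,4) = 70 routes.
That gives 70 routes.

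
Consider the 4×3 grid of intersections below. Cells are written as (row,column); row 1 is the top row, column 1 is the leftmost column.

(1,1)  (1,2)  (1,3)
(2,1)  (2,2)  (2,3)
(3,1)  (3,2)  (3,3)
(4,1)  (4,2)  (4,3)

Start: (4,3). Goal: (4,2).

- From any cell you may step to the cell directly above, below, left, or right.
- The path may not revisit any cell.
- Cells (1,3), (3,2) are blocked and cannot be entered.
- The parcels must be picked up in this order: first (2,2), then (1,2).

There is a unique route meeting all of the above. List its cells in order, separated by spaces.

(4,3) (3,3) (2,3) (2,2) (1,2) (1,1) (2,1) (3,1) (4,1) (4,2)

The waypoints must appear in the order (2,2), (1,2), with no cell reused.
Route from (4,3): up 2 to (2,3), left 1 to (2,2), up 1 to (1,2), left 1 to (1,1), down 3 to (4,1), right 1 to (4,2) — 9 moves in all.
Check: order respected ((2,2) at step 3, (1,2) at step 4).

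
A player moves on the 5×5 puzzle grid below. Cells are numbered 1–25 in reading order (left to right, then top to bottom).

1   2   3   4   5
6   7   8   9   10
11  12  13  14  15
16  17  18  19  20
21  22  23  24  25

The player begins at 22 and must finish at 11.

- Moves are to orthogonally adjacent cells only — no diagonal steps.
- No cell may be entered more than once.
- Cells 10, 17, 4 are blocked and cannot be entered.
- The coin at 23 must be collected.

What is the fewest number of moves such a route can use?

5

Any route passes through 23 somewhere between 22 and 11. Summing Manhattan distances along the two legs (22 → 23 → 11) gives a lower bound of 1 + 4 = 5 moves.
A route of 5 moves achieves this: 22 → 23 → 18 → 13 → 12 → 11.
Since 5 matches the lower bound, it is optimal.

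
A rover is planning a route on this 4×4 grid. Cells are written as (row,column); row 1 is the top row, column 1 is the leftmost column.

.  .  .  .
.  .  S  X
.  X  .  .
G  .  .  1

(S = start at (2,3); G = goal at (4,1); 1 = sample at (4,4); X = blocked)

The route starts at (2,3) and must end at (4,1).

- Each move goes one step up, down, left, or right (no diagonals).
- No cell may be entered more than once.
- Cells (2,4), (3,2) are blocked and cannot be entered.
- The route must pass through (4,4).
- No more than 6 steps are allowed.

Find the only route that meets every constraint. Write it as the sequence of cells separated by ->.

(2,3) -> (3,3) -> (3,4) -> (4,4) -> (4,3) -> (4,2) -> (4,1)

The budget equals the shortest possible length, so every move has to be on a shortest route through the required cells.
Route from (2,3): down 1 to (3,3), right 1 to (3,4), down 1 to (4,4), left 3 to (4,1) — 6 moves in all.
Check: all required cells visited; 6 ≤ 6 moves.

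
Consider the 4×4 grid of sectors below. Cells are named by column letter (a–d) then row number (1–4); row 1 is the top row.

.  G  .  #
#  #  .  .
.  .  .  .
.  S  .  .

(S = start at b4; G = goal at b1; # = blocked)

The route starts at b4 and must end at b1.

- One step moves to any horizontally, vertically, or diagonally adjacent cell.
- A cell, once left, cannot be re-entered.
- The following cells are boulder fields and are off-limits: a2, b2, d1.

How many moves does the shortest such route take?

3

With diagonal moves allowed, the Chebyshev distance max(|Δrow|,|Δcol|) from b4 to b1 is 3, so at least 3 moves are needed.
A route of 3 moves achieves this: b4 → b3 → c2 → b1.
Since 3 matches the lower bound, it is optimal.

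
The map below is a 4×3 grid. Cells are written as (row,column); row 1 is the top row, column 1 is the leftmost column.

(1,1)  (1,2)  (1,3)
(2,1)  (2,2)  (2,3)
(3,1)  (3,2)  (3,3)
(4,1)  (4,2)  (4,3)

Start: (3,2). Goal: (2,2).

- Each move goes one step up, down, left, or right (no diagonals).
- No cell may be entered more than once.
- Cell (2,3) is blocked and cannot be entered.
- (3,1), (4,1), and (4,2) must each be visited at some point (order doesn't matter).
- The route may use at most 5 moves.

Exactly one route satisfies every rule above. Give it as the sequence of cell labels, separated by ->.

(3,2) -> (4,2) -> (4,1) -> (3,1) -> (2,1) -> (2,2)

Any route must reach (3,1), (4,1), and (4,2) and still end at (2,2) within 5 moves, so the order of the required stops is forced.
Route from (3,2): down to (4,2), left to (4,1), 2× up (reaching (2,1)), right to (2,2) — 5 moves in all.
Check: all required cells visited; 5 ≤ 5 moves.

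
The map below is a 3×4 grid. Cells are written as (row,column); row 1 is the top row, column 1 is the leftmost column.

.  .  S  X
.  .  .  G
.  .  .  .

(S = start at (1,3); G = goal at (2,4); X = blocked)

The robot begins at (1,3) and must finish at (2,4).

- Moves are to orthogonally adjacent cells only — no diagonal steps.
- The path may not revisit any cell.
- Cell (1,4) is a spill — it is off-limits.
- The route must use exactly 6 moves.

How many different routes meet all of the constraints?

5

Need simple routes of exactly 6 moves from (1,3) to (2,4) (Manhattan distance 2, so 2 moves are spent on a detour and 2 undoing it).
Enumerating: (1,3) (2,3) (2,2) (3,2) (3,3) (3,4) (2,4) | (1,3) (1,2) (2,2) (3,2) (3,3) (2,3) (2,4) | (1,3) (1,2) (2,2) (3,2) (3,3) (3,4) (2,4) | (1,3) (1,2) (2,2) (2,3) (3,3) (3,4) (2,4) | (1,3) (1,2) (1,1) (2,1) (2,2) (2,3) (2,4).
That gives 5 routes.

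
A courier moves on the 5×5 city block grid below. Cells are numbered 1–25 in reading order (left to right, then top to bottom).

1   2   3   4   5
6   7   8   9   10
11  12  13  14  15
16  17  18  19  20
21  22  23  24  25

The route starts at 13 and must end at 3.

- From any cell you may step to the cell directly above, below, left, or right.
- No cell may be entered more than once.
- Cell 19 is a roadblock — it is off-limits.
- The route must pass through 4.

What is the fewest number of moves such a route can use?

Any route passes through 4 somewhere between 13 and 3. Summing Manhattan distances along the two legs (13 → 4 → 3) gives a lower bound of 3 + 1 = 4 moves.
A route of 4 moves achieves this: 13 → 8 → 9 → 4 → 3.
Since 4 matches the lower bound, it is optimal.

4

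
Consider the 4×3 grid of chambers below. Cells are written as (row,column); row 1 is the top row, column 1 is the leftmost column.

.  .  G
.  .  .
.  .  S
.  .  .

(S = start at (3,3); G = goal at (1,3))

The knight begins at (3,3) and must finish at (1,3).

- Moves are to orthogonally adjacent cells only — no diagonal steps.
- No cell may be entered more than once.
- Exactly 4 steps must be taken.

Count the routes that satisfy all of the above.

Need simple routes of exactly 4 moves from (3,3) to (1,3) (Manhattan distance 2, so 1 moves are spent on a detour and 1 undoing it).
Enumerating: (3,3) (2,3) (2,2) (1,2) (1,3) | (3,3) (3,2) (2,2) (1,2) (1,3) | (3,3) (3,2) (2,2) (2,3) (1,3).
That gives 3 routes.

3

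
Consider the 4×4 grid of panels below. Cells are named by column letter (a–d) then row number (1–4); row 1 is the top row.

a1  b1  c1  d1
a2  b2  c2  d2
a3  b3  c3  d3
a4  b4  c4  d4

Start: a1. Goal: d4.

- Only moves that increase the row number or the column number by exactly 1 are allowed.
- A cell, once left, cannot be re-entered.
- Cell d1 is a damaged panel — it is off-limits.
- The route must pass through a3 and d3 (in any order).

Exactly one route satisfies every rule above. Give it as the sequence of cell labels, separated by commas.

a1, a2, a3, b3, c3, d3, d4

Moves only go right or down, so the column and row indices never decrease.
Route from a1: 2× down (reaching a3), 3× right (reaching d3), down to d4 — 6 moves in all.
Check: all required cells visited.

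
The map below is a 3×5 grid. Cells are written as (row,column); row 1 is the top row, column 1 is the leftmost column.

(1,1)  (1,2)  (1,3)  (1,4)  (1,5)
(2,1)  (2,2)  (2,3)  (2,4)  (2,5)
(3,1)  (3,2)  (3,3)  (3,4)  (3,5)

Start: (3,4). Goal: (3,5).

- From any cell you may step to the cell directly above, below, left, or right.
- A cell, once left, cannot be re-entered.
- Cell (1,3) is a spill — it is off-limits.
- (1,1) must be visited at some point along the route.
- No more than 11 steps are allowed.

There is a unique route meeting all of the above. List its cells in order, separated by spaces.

The budget equals the shortest possible length, so every move has to be on a shortest route through the required cells.
Route from (3,4): left 3 to (3,1), up 2 to (1,1), right 1 to (1,2), down 1 to (2,2), right 3 to (2,5), down 1 to (3,5) — 11 moves in all.
Check: all required cells visited; 11 ≤ 11 moves.

(3,4) (3,3) (3,2) (3,1) (2,1) (1,1) (1,2) (2,2) (2,3) (2,4) (2,5) (3,5)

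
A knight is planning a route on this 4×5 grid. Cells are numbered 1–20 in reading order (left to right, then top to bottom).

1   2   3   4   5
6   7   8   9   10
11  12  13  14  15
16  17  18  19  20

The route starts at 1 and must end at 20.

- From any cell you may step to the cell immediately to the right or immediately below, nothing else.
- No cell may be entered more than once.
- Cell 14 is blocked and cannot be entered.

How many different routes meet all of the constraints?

15

A right/down-only route from 1 to 20 makes exactly 3 down-moves and 4 right-moves in some order.
With no other constraints that would be C(7,3) = 35 routes.
Subtract routes through each blocked cell (inclusion–exclusion for overlaps): − through 14: 20 → 15.
That gives 15 routes.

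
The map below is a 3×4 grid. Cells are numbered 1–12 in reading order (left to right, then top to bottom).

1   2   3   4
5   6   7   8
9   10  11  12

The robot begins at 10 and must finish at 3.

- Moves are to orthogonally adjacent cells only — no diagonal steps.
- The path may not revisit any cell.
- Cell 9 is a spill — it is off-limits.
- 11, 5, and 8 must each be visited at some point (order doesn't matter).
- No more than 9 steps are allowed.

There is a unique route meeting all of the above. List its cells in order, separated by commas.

10, 11, 12, 8, 7, 6, 5, 1, 2, 3

Any route must reach 11, 5, and 8 and still end at 3 within 9 moves, so the order of the required stops is forced.
Route from 10: right 2 to 12, up 1 to 8, left 3 to 5, up 1 to 1, right 2 to 3 — 9 moves in all.
Check: all required cells visited; 9 ≤ 9 moves.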